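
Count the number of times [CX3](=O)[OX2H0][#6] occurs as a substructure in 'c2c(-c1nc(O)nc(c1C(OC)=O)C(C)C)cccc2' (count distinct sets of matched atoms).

1

[CX3](=O)[OX2H0][#6] is the SMARTS for an ester: a carbonyl carbon bonded to an oxygen that is itself bonded to carbon (no H on that O).
Exactly one fragment in the molecule meets all constraints, giving 1 match.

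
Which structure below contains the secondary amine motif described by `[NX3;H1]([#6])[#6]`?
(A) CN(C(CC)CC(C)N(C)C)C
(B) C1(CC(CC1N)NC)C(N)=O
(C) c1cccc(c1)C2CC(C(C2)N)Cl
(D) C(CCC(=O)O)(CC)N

B

[NX3;H1]([#6])[#6] describes a trivalent nitrogen with one H, bonded to two carbons (a secondary amine).
(A) has a dimethylamino group (-N(CH3)2) but the nitrogen has H0, not H1.
(B) contains an N-methylamino group (-NHCH3), which satisfies every atom and bond constraint.
(C) has a primary amino group (-NH2) but the nitrogen has H2 and only one carbon neighbour.
(D) has a primary amino group (-NH2) but the nitrogen has H2 and only one carbon neighbour.
So the answer is (B).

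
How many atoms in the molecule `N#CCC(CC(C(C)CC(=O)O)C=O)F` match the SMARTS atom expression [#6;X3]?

2

Check the 15 heavy atoms by environment: 7× C (X4) → no; 2× C (X3) → match; 2× O (X1) → no; 1× O (X2) → no; 1× F (X1) → no; 1× C (X2) → no; 1× N (X1) → no.
That gives 2 matching atoms.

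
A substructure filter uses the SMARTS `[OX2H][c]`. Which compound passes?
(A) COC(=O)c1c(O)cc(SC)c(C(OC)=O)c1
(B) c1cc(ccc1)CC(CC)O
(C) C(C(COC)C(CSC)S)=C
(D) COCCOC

A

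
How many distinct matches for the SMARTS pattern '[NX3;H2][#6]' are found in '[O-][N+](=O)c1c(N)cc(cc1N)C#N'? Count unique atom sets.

2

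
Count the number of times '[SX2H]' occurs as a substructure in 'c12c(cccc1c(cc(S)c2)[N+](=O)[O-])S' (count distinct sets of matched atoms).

[SX2H] is the SMARTS for a thiol: an aliphatic sulfur with two connections, one being H.
The molecule carries 2 separate instances of a thiol (-SH) meeting every constraint; each maps to a distinct set of atoms, giving 2 matches.

2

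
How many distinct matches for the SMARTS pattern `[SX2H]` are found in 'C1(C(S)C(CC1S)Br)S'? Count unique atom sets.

3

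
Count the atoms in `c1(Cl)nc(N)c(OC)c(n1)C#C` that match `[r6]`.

The query [r6] means: r6 matches atoms in a six-membered ring.
Check the 12 heavy atoms by environment: 2× n (aromatic, in 6-ring) → match; 4× c (aromatic, in 6-ring) → match; 3× C (acyclic) → no; 1× Cl (acyclic) → no; 1× O (acyclic) → no; 1× N (acyclic) → no.
Summing the matching environments: 2 + 4 = 6 matching atoms.

6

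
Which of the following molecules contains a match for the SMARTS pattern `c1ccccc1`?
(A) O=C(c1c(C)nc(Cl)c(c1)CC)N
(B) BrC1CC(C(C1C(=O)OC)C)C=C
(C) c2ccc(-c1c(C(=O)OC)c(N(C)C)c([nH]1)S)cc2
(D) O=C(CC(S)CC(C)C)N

c1ccccc1 describes six aromatic carbons in a ring (a benzene ring).
(A) has a methyl group (-CH3) but no six-membered all-carbon aromatic ring is present.
(B) has a methyl group (-CH3) but no six-membered all-carbon aromatic ring is present.
(C) contains a phenyl ring, which satisfies every atom and bond constraint.
(D) has a methyl group (-CH3) but no six-membered all-carbon aromatic ring is present.
So the answer is (C).

C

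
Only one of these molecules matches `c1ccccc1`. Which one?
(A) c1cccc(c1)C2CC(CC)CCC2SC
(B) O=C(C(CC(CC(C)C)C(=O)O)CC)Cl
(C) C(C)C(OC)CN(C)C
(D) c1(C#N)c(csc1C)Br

c1ccccc1 describes six aromatic carbons in a ring (a benzene ring).
(A) contains a phenyl ring, which satisfies every atom and bond constraint.
(B) has a methyl group (-CH3) but no six-membered all-carbon aromatic ring is present.
(C) has a methyl group (-CH3) but no six-membered all-carbon aromatic ring is present.
(D) has a methyl group (-CH3) but no six-membered all-carbon aromatic ring is present.
So the answer is (A).

A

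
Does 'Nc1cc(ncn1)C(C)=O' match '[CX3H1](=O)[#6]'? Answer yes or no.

No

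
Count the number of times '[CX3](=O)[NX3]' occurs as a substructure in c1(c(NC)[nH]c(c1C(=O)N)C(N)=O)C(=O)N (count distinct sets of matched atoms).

[CX3](=O)[NX3] is the SMARTS for an amide: a carbonyl carbon bonded to a trivalent nitrogen.
The molecule carries 3 separate instances of a primary amide (-C(=O)NH2) meeting every constraint; each maps to a distinct set of atoms, giving 3 matches.

3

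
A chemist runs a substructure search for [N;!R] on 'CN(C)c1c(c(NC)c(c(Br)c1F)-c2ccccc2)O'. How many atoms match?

2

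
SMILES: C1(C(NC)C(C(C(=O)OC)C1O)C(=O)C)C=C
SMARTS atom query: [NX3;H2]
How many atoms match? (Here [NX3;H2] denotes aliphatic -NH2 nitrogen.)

0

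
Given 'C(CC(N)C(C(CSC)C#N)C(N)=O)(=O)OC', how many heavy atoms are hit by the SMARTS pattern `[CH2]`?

2

Check the 17 heavy atoms by environment: 2× C (H2) → match; 3× C (H1) → no; 2× N (H2) → no; 3× C (H0) → no; 3× O (H0) → no; 2× C (H3) → no; 1× N (H0) → no; 1× S (H0) → no.
That gives 2 matching atoms.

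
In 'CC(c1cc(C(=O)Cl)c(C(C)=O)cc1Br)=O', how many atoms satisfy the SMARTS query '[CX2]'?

Check the 16 heavy atoms by environment: 6× c (aromatic, X3) → no; 3× C (X3) → no; 3× O (X1) → no; 2× C (X4) → no; 1× Cl (X1) → no; 1× Br (X1) → no.
No environment satisfies the query, so 0 matching atoms.

0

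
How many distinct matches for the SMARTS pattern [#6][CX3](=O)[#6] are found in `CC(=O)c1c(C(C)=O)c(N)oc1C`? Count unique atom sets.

2

[#6][CX3](=O)[#6] is the SMARTS for a ketone: a carbonyl carbon (no H) flanked by two carbons.
The molecule carries 2 separate instances of an acetyl/ketone group (-C(=O)CH3) meeting every constraint; each maps to a distinct set of atoms, giving 2 matches.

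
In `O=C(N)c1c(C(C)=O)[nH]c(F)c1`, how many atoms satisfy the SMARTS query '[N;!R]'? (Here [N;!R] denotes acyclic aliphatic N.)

1

Check the 12 heavy atoms by environment: 1× n (aromatic, in 5-ring) → no; 4× c (aromatic, in 5-ring) → no; 1× F (acyclic) → no; 3× C (acyclic) → no; 2× O (acyclic) → no; 1× N (acyclic) → match.
That gives 1 matching atom.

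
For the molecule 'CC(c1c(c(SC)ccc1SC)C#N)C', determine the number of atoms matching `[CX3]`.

0

The query [CX3] means: C with X3: aliphatic carbon with exactly 3 total connections.
Check the 15 heavy atoms by environment: 6× c (aromatic, X3) → no; 2× S (X2) → no; 5× C (X4) → no; 1× C (X2) → no; 1× N (X1) → no.
No environment satisfies the query, so 0 matching atoms.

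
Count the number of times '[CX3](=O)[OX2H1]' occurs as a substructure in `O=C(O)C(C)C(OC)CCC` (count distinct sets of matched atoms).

1

[CX3](=O)[OX2H1] is the SMARTS for a carboxylic acid: an sp2 carbon double-bonded to O and single-bonded to an -OH oxygen.
Exactly one fragment in the molecule meets all constraints, giving 1 match.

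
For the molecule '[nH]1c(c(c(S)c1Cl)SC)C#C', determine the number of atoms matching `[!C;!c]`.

4

The query [!C;!c] means: neither aliphatic nor aromatic carbon — same as [!#6].
Check the 11 heavy atoms by environment: 1× n (aromatic) → match; 4× c (aromatic) → no; 2× S → match; 1× Cl → match; 3× C → no.
Summing the matching environments: 1 + 2 + 1 = 4 matching atoms.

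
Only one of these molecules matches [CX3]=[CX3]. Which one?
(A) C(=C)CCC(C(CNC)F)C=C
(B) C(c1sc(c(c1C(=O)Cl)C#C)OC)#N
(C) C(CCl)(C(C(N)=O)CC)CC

A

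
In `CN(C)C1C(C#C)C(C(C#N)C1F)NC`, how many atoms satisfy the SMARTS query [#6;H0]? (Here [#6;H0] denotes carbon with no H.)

2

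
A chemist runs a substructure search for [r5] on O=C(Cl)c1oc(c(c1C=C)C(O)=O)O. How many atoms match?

Check the 14 heavy atoms by environment: 1× o (aromatic, in 5-ring) → match; 4× c (aromatic, in 5-ring) → match; 4× O (acyclic) → no; 4× C (acyclic) → no; 1× Cl (acyclic) → no.
Summing the matching environments: 1 + 4 = 5 matching atoms.

5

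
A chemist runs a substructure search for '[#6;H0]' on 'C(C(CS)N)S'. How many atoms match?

0

The query [#6;H0] means: any carbon with no attached hydrogen.
Check the 6 heavy atoms by environment: 2× C (H2) → no; 1× C (H1) → no; 2× S (H1) → no; 1× N (H2) → no.
No environment satisfies the query, so 0 matching atoms.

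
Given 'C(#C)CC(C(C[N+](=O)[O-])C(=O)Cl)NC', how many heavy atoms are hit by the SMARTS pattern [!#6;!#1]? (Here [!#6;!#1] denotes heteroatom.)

6

Check the 14 heavy atoms by environment: 8× C → no; 1× N (charge +1) → match; 1× O (charge -1) → match; 2× O → match; 1× Cl → match; 1× N → match.
Summing the matching environments: 1 + 1 + 2 + 1 + 1 = 6 matching atoms.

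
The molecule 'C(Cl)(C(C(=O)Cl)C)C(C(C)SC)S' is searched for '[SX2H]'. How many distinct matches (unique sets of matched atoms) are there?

1

[SX2H] is the SMARTS for a thiol: an aliphatic sulfur with two connections, one being H.
Exactly one fragment in the molecule meets all constraints, giving 1 match.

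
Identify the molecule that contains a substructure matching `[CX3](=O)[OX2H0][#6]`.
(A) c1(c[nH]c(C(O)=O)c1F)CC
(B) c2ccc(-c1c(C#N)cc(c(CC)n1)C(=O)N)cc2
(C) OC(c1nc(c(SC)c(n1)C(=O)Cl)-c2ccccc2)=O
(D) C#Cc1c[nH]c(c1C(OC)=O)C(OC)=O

D

[CX3](=O)[OX2H0][#6] describes a carbonyl carbon bonded to an oxygen that is itself bonded to carbon (no H on that O) (an ester).
(A) has a carboxylic acid group (-C(=O)OH) but the singly-bonded O carries H (OX2H1, not H0).
(B) has a primary amide (-C(=O)NH2) but the carbonyl is bonded to N, not to an O-C linkage.
(C) has a carboxylic acid group (-C(=O)OH) but the singly-bonded O carries H (OX2H1, not H0).
(D) contains a methyl-ester group (-C(=O)OCH3), which satisfies every atom and bond constraint.
So the answer is (D).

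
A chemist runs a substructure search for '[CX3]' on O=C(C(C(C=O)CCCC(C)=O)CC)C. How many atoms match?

3

The query [CX3] means: C with X3: aliphatic carbon with exactly 3 total connections.
Check the 15 heavy atoms by environment: 9× C (X4) → no; 3× C (X3) → match; 3× O (X1) → no.
That gives 3 matching atoms.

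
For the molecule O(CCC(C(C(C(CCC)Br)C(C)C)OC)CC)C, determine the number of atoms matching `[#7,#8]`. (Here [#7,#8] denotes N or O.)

2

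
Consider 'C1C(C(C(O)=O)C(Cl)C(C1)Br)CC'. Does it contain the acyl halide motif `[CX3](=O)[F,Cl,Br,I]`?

No

The pattern [CX3](=O)[F,Cl,Br,I] describes a carbonyl carbon bonded to a halogen — an acyl halide.
The closest candidate here is a chloro substituent, but the Cl is not on a carbonyl carbon. No other fragment satisfies the full query, so there is no match.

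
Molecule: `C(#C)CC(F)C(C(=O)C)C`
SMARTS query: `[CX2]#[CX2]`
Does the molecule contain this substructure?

The pattern [CX2]#[CX2] describes a carbon-carbon triple bond — an alkyne.
The molecule carries an ethynyl group (-C#CH), whose atoms satisfy every constraint of the query, so the pattern matches.

Yes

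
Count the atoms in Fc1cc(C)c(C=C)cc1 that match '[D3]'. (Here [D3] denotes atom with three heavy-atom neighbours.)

Check the 10 heavy atoms by environment: 3× c (aromatic, D3) → match; 3× c (aromatic, D2) → no; 1× C (D2) → no; 2× C (D1) → no; 1× F (D1) → no.
That gives 3 matching atoms.

3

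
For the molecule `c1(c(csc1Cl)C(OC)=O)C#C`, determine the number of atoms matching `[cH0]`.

3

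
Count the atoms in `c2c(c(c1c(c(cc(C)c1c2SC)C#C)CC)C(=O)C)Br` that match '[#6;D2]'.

4

Check the 21 heavy atoms by environment: 8× c (aromatic, D3) → no; 2× c (aromatic, D2) → match; 2× C (D2) → match; 5× C (D1) → no; 1× Br (D1) → no; 1× C (D3) → no; 1× O (D1) → no; 1× S (D2) → no.
Summing the matching environments: 2 + 2 = 4 matching atoms.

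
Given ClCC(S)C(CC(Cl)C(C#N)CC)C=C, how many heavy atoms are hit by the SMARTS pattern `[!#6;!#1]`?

4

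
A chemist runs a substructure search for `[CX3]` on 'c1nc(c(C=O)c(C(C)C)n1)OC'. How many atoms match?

1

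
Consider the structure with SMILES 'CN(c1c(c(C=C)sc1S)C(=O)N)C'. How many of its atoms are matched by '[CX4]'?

2

The query [CX4] means: C with X4: aliphatic carbon with exactly 4 total connections (bonds + H).
Check the 14 heavy atoms by environment: 1× s (aromatic, X2) → no; 4× c (aromatic, X3) → no; 3× C (X3) → no; 1× O (X1) → no; 2× N (X3) → no; 1× S (X2) → no; 2× C (X4) → match.
That gives 2 matching atoms.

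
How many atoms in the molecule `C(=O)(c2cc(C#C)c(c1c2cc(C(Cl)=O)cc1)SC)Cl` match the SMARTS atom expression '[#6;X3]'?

The query [#6;X3] means: any carbon (aromatic or not) with three total connections.
Check the 20 heavy atoms by environment: 10× c (aromatic, X3) → match; 1× S (X2) → no; 1× C (X4) → no; 2× C (X3) → match; 2× O (X1) → no; 2× Cl (X1) → no; 2× C (X2) → no.
Summing the matching environments: 10 + 2 = 12 matching atoms.

12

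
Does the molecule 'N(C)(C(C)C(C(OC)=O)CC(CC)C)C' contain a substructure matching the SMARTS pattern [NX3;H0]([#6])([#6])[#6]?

Yes

The pattern [NX3;H0]([#6])([#6])[#6] describes a trivalent nitrogen with no H, bonded to three carbons — a tertiary amine.
The molecule carries a dimethylamino group (-N(CH3)2), whose atoms satisfy every constraint of the query, so the pattern matches.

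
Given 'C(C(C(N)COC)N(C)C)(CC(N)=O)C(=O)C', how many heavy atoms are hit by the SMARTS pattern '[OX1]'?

Check the 17 heavy atoms by environment: 9× C (X4) → no; 3× N (X3) → no; 2× C (X3) → no; 2× O (X1) → match; 1× O (X2) → no.
That gives 2 matching atoms.

2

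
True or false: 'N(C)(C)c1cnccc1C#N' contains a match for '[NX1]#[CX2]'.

The pattern [NX1]#[CX2] describes a nitrogen triple-bonded to a two-connected carbon — a nitrile.
The molecule carries a nitrile (-C#N), whose atoms satisfy every constraint of the query, so the pattern matches.

True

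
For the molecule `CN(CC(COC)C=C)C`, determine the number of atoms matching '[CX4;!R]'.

6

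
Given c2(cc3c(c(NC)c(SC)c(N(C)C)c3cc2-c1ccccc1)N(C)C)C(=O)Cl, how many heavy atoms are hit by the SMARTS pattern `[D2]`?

9

The query [D2] means: atom with exactly two heavy-atom neighbours.
Check the 29 heavy atoms by environment: 9× c (aromatic, D3) → no; 7× c (aromatic, D2) → match; 1× N (D2) → match; 6× C (D1) → no; 2× N (D3) → no; 1× C (D3) → no; 1× O (D1) → no; 1× Cl (D1) → no; 1× S (D2) → match.
Summing the matching environments: 7 + 1 + 1 = 9 matching atoms.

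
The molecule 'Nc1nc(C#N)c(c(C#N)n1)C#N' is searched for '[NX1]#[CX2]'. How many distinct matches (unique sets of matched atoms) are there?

3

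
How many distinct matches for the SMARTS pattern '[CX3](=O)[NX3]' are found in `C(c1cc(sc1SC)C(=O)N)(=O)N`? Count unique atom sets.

2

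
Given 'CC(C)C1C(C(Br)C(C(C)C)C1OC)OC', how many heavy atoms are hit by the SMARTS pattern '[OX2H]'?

The query [OX2H] means: aliphatic oxygen with two connections, one of which is H — an -OH oxygen.
Check the 16 heavy atoms by environment: 7× C (H1, X4) → no; 1× Br (H0, X1) → no; 2× O (H0, X2) → no; 6× C (H3, X4) → no.
No environment satisfies the query, so 0 matching atoms.

0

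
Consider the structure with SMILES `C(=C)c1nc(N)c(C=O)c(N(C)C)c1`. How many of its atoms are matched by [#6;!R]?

5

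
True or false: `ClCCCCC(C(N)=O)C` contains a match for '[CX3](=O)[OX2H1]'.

False

The pattern [CX3](=O)[OX2H1] describes an sp2 carbon double-bonded to O and single-bonded to an -OH oxygen — a carboxylic acid.
The closest candidate here is a primary amide (-C(=O)NH2), but the carbonyl is bonded to N, not to an -OH oxygen. No other fragment satisfies the full query, so there is no match.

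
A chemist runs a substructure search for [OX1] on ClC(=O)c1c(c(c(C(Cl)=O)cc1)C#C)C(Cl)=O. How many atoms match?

The query [OX1] means: aliphatic oxygen with one total connection — typically a carbonyl =O or an oxide.
Check the 17 heavy atoms by environment: 6× c (aromatic, X3) → no; 2× C (X2) → no; 3× C (X3) → no; 3× O (X1) → match; 3× Cl (X1) → no.
That gives 3 matching atoms.

3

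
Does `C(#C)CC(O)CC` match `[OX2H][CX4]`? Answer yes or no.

The pattern [OX2H][CX4] describes a hydroxyl oxygen bound to an sp3 (X4) carbon — an aliphatic alcohol.
The molecule carries a hydroxyl group (-OH), whose atoms satisfy every constraint of the query, so the pattern matches.

Yes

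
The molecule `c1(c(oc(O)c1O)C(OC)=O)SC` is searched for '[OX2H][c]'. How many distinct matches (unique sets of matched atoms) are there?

[OX2H][c] is the SMARTS for a phenol: a hydroxyl oxygen attached to an aromatic carbon.
The molecule carries 2 separate instances of a hydroxyl group (-OH) meeting every constraint; each maps to a distinct set of atoms, giving 2 matches.

2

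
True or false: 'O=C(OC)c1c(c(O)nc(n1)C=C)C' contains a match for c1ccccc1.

False

The pattern c1ccccc1 describes six aromatic carbons in a ring — a benzene ring.
The closest candidate here is a methyl group (-CH3), but no six-membered all-carbon aromatic ring is present. No other fragment satisfies the full query, so there is no match.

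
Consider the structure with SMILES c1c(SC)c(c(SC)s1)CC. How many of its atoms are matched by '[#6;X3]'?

4

Check the 11 heavy atoms by environment: 1× s (aromatic, X2) → no; 4× c (aromatic, X3) → match; 2× S (X2) → no; 4× C (X4) → no.
That gives 4 matching atoms.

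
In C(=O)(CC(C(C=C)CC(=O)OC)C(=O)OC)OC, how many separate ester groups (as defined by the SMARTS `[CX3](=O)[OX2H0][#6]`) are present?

3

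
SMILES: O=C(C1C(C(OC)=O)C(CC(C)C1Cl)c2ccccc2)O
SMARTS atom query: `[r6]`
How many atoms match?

12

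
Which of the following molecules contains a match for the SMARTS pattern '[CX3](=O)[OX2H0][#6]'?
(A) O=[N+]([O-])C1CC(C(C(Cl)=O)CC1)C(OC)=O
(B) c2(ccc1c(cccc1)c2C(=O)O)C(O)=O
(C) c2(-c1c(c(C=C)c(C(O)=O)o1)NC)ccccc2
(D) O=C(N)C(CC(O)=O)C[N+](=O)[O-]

A

[CX3](=O)[OX2H0][#6] describes a carbonyl carbon bonded to an oxygen that is itself bonded to carbon (no H on that O) (an ester).
(A) contains a methyl-ester group (-C(=O)OCH3), which satisfies every atom and bond constraint.
(B) has a carboxylic acid group (-C(=O)OH) but the singly-bonded O carries H (OX2H1, not H0).
(C) has a carboxylic acid group (-C(=O)OH) but the singly-bonded O carries H (OX2H1, not H0).
(D) has a primary amide (-C(=O)NH2) but the carbonyl is bonded to N, not to an O-C linkage.
So the answer is (A).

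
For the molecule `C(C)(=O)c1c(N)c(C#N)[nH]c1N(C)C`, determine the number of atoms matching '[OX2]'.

0

The query [OX2] means: aliphatic oxygen with two total connections — ether, hydroxyl, or ester single-bond O.
Check the 14 heavy atoms by environment: 1× n (aromatic, X3) → no; 4× c (aromatic, X3) → no; 2× N (X3) → no; 1× C (X3) → no; 1× O (X1) → no; 3× C (X4) → no; 1× C (X2) → no; 1× N (X1) → no.
No environment satisfies the query, so 0 matching atoms.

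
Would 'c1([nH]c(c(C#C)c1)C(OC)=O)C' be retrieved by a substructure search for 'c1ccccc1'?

No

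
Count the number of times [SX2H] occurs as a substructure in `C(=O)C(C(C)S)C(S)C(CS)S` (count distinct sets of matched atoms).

4

[SX2H] is the SMARTS for a thiol: an aliphatic sulfur with two connections, one being H.
The molecule carries 4 separate instances of a thiol (-SH) meeting every constraint; each maps to a distinct set of atoms, giving 4 matches.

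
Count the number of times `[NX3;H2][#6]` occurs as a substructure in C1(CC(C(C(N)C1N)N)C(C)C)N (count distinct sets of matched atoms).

4

[NX3;H2][#6] is the SMARTS for a primary amine: a trivalent nitrogen with two H attached to carbon.
The molecule carries 4 separate instances of a primary amino group (-NH2) meeting every constraint; each maps to a distinct set of atoms, giving 4 matches.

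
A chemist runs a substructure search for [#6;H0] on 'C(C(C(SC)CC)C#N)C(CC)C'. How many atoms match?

The query [#6;H0] means: any carbon with no attached hydrogen.
Check the 13 heavy atoms by environment: 4× C (H3) → no; 3× C (H2) → no; 3× C (H1) → no; 1× S (H0) → no; 1× C (H0) → match; 1× N (H0) → no.
That gives 1 matching atom.

1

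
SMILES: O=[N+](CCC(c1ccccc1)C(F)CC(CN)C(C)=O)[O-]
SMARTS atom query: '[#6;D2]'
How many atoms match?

9

The query [#6;D2] means: any carbon bonded to exactly two heavy atoms.
Check the 21 heavy atoms by environment: 4× C (D2) → match; 4× C (D3) → no; 1× N (charge +1, D3) → no; 1× O (charge -1, D1) → no; 2× O (D1) → no; 1× c (aromatic, D3) → no; 5× c (aromatic, D2) → match; 1× F (D1) → no; 1× C (D1) → no; 1× N (D1) → no.
Summing the matching environments: 4 + 5 = 9 matching atoms.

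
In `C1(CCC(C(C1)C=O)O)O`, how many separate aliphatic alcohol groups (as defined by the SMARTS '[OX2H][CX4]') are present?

[OX2H][CX4] is the SMARTS for an aliphatic alcohol: a hydroxyl oxygen bound to an sp3 (X4) carbon.
The molecule carries 2 separate instances of a hydroxyl group (-OH) meeting every constraint; each maps to a distinct set of atoms, giving 2 matches.

2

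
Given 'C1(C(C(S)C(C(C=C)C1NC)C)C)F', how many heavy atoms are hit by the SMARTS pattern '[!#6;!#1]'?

3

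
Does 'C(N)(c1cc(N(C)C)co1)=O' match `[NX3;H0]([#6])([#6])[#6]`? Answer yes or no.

Yes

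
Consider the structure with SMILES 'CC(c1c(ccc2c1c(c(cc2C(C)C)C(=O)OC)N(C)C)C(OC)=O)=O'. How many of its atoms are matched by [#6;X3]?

13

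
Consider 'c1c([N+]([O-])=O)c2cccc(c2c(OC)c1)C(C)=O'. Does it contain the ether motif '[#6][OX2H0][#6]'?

Yes

The pattern [#6][OX2H0][#6] describes an aliphatic oxygen bridging two carbons with no H on the oxygen — an ether.
The molecule carries a methoxy ether (-OCH3), whose atoms satisfy every constraint of the query, so the pattern matches.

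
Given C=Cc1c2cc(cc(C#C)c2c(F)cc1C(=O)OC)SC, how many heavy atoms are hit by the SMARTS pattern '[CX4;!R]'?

The query [CX4;!R] means: aliphatic carbon with four total connections, not in a ring.
Check the 21 heavy atoms by environment: 10× c (aromatic, X3, in 6-ring) → no; 3× C (X3, acyclic) → no; 1× O (X1, acyclic) → no; 1× O (X2, acyclic) → no; 2× C (X4, acyclic) → match; 1× F (X1, acyclic) → no; 1× S (X2, acyclic) → no; 2× C (X2, acyclic) → no.
That gives 2 matching atoms.

2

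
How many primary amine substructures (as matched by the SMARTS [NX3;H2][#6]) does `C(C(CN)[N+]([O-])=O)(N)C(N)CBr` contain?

3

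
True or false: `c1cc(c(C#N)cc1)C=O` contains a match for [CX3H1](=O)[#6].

The pattern [CX3H1](=O)[#6] describes an sp2 carbon with one H, double-bonded to O and single-bonded to carbon — an aldehyde.
The molecule carries an aldehyde (-CHO), whose atoms satisfy every constraint of the query, so the pattern matches.

True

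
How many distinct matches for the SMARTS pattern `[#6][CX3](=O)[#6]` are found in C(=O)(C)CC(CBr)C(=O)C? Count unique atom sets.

2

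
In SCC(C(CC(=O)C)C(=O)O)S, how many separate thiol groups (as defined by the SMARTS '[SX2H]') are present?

2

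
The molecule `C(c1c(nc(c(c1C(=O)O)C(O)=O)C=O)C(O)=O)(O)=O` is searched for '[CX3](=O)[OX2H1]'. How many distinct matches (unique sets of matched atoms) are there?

4

[CX3](=O)[OX2H1] is the SMARTS for a carboxylic acid: an sp2 carbon double-bonded to O and single-bonded to an -OH oxygen.
The molecule carries 4 separate instances of a carboxylic acid group (-C(=O)OH) meeting every constraint; each maps to a distinct set of atoms, giving 4 matches.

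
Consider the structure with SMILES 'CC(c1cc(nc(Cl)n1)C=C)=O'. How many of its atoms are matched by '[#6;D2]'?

2

Check the 12 heavy atoms by environment: 2× n (aromatic, D2) → no; 3× c (aromatic, D3) → no; 1× c (aromatic, D2) → match; 1× Cl (D1) → no; 1× C (D3) → no; 1× O (D1) → no; 2× C (D1) → no; 1× C (D2) → match.
Summing the matching environments: 1 + 1 = 2 matching atoms.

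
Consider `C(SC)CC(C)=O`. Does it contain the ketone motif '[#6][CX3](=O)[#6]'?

Yes

The pattern [#6][CX3](=O)[#6] describes a carbonyl carbon (no H) flanked by two carbons — a ketone.
The molecule carries an acetyl/ketone group (-C(=O)CH3), whose atoms satisfy every constraint of the query, so the pattern matches.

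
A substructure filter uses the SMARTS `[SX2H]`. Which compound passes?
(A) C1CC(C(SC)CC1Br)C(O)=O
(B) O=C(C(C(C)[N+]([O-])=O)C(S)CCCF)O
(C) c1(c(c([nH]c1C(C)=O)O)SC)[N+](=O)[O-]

B

[SX2H] describes an aliphatic sulfur with two connections, one being H (a thiol).
(A) has a methylthio ether (-SCH3) but the sulfur has H0 (bonded to two carbons), not H1.
(B) contains a thiol (-SH), which satisfies every atom and bond constraint.
(C) has a methylthio ether (-SCH3) but the sulfur has H0 (bonded to two carbons), not H1.
So the answer is (B).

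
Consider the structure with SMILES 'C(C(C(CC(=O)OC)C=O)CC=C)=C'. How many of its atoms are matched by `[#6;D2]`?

The query [#6;D2] means: any carbon bonded to exactly two heavy atoms.
Check the 14 heavy atoms by environment: 5× C (D2) → match; 3× C (D3) → no; 2× O (D1) → no; 1× O (D2) → no; 3× C (D1) → no.
That gives 5 matching atoms.

5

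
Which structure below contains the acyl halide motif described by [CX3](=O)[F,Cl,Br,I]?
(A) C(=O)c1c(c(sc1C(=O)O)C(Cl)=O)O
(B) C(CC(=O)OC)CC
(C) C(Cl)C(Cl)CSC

[CX3](=O)[F,Cl,Br,I] describes a carbonyl carbon bonded to a halogen (an acyl halide).
(A) contains an acyl chloride (-C(=O)Cl), which satisfies every atom and bond constraint.
(B) has a methyl-ester group (-C(=O)OCH3) but the carbonyl is bonded to -O-C, not to a halogen.
(C) has a chloro substituent but the Cl is not on a carbonyl carbon.
So the answer is (A).

A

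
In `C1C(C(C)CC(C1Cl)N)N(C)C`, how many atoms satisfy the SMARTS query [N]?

The query [N] means: uppercase N matches aliphatic (non-aromatic) nitrogen only.
Check the 12 heavy atoms by environment: 9× C → no; 2× N → match; 1× Cl → no.
That gives 2 matching atoms.

2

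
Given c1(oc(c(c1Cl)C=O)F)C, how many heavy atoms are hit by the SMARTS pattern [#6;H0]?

The query [#6;H0] means: any carbon with no attached hydrogen.
Check the 10 heavy atoms by environment: 1× o (aromatic, H0) → no; 4× c (aromatic, H0) → match; 1× C (H3) → no; 1× F (H0) → no; 1× C (H1) → no; 1× O (H0) → no; 1× Cl (H0) → no.
That gives 4 matching atoms.

4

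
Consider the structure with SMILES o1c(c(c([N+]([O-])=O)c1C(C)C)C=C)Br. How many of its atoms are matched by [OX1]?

2

Check the 14 heavy atoms by environment: 1× o (aromatic, X2) → no; 4× c (aromatic, X3) → no; 1× Br (X1) → no; 2× C (X3) → no; 1× N (charge +1, X3) → no; 1× O (charge -1, X1) → match; 1× O (X1) → match; 3× C (X4) → no.
Summing the matching environments: 1 + 1 = 2 matching atoms.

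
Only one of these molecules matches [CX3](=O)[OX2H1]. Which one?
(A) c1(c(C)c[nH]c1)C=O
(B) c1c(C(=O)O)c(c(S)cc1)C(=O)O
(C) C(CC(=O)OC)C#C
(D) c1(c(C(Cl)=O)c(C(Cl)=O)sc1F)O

[CX3](=O)[OX2H1] describes an sp2 carbon double-bonded to O and single-bonded to an -OH oxygen (a carboxylic acid).
(A) has an aldehyde (-CHO) but there is no singly-bonded oxygen on the carbonyl carbon.
(B) contains a carboxylic acid group (-C(=O)OH), which satisfies every atom and bond constraint.
(C) has a methyl-ester group (-C(=O)OCH3) but the singly-bonded O has no H (OX2H0, not OX2H1).
(D) has an acyl chloride (-C(=O)Cl) but the carbonyl is bonded to Cl, not to an -OH oxygen.
So the answer is (B).

B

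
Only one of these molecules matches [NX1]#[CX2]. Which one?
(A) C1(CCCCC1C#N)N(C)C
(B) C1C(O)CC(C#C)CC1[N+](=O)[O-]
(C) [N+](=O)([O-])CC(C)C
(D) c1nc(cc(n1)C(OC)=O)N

A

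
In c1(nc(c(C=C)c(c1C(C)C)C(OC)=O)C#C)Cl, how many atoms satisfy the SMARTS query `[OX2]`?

The query [OX2] means: aliphatic oxygen with two total connections — ether, hydroxyl, or ester single-bond O.
Check the 18 heavy atoms by environment: 1× n (aromatic, X2) → no; 5× c (aromatic, X3) → no; 2× C (X2) → no; 3× C (X3) → no; 1× O (X1) → no; 1× O (X2) → match; 4× C (X4) → no; 1× Cl (X1) → no.
That gives 1 matching atom.

1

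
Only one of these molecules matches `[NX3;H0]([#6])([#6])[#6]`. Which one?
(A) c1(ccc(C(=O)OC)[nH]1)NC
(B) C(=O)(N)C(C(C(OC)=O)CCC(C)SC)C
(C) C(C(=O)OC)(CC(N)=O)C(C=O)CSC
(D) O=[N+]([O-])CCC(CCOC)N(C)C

D

[NX3;H0]([#6])([#6])[#6] describes a trivalent nitrogen with no H, bonded to three carbons (a tertiary amine).
(A) has an N-methylamino group (-NHCH3) but the nitrogen still has one H (H1), not H0.
(B) has a primary amide (-C(=O)NH2) but the amide nitrogen has H2 and only one carbon neighbour.
(C) has a primary amide (-C(=O)NH2) but the amide nitrogen has H2 and only one carbon neighbour.
(D) contains a dimethylamino group (-N(CH3)2), which satisfies every atom and bond constraint.
So the answer is (D).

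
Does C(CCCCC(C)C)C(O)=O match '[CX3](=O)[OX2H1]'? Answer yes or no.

Yes

The pattern [CX3](=O)[OX2H1] describes an sp2 carbon double-bonded to O and single-bonded to an -OH oxygen — a carboxylic acid.
The molecule carries a carboxylic acid group (-C(=O)OH), whose atoms satisfy every constraint of the query, so the pattern matches.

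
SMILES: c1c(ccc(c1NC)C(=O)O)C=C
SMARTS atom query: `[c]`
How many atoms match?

6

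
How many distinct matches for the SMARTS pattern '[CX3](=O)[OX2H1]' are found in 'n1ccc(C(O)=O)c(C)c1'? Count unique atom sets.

1

[CX3](=O)[OX2H1] is the SMARTS for a carboxylic acid: an sp2 carbon double-bonded to O and single-bonded to an -OH oxygen.
Exactly one fragment in the molecule meets all constraints, giving 1 match.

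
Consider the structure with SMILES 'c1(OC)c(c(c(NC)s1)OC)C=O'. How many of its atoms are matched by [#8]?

3

The query [#8] means: #8 matches any oxygen atom.
Check the 13 heavy atoms by environment: 1× s (aromatic) → no; 4× c (aromatic) → no; 1× N → no; 4× C → no; 3× O → match.
That gives 3 matching atoms.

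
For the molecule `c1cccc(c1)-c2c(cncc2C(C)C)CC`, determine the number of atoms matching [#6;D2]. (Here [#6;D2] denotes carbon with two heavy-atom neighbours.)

The query [#6;D2] means: any carbon bonded to exactly two heavy atoms.
Check the 17 heavy atoms by environment: 1× n (aromatic, D2) → no; 7× c (aromatic, D2) → match; 4× c (aromatic, D3) → no; 1× C (D3) → no; 3× C (D1) → no; 1× C (D2) → match.
Summing the matching environments: 7 + 1 = 8 matching atoms.

8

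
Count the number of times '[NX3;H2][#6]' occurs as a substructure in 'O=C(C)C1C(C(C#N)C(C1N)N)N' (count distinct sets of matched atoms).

[NX3;H2][#6] is the SMARTS for a primary amine: a trivalent nitrogen with two H attached to carbon.
The molecule carries 3 separate instances of a primary amino group (-NH2) meeting every constraint; each maps to a distinct set of atoms, giving 3 matches.

3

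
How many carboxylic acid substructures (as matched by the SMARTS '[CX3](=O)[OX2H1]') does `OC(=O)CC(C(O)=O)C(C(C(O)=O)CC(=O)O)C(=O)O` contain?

[CX3](=O)[OX2H1] is the SMARTS for a carboxylic acid: an sp2 carbon double-bonded to O and single-bonded to an -OH oxygen.
The molecule carries 5 separate instances of a carboxylic acid group (-C(=O)OH) meeting every constraint; each maps to a distinct set of atoms, giving 5 matches.

5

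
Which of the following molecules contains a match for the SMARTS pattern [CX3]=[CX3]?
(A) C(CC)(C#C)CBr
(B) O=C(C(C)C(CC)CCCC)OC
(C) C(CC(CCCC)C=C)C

C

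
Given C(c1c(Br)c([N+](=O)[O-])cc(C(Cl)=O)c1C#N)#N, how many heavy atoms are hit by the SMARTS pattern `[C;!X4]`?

3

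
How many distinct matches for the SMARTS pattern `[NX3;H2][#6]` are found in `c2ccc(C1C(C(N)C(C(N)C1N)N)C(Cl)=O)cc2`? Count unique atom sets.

4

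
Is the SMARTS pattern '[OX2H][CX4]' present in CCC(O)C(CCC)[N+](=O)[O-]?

Yes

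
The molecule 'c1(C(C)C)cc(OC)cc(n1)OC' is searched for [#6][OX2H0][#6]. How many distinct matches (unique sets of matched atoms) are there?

2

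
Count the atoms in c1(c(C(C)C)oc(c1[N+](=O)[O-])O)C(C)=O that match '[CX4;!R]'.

4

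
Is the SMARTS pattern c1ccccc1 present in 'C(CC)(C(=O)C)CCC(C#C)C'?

The pattern c1ccccc1 describes six aromatic carbons in a ring — a benzene ring.
The closest candidate here is a methyl group (-CH3), but no six-membered all-carbon aromatic ring is present. No other fragment satisfies the full query, so there is no match.

No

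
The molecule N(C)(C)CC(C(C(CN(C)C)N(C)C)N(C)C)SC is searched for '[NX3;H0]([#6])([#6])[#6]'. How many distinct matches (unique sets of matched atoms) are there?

4

[NX3;H0]([#6])([#6])[#6] is the SMARTS for a tertiary amine: a trivalent nitrogen with no H, bonded to three carbons.
The molecule carries 4 separate instances of a dimethylamino group (-N(CH3)2) meeting every constraint; each maps to a distinct set of atoms, giving 4 matches.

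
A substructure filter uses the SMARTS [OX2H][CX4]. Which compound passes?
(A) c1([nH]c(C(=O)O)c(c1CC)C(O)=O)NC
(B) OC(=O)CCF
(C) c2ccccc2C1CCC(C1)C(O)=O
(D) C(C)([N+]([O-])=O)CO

D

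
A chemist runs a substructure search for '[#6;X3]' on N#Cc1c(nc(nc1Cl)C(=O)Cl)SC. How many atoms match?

The query [#6;X3] means: any carbon (aromatic or not) with three total connections.
Check the 14 heavy atoms by environment: 2× n (aromatic, X2) → no; 4× c (aromatic, X3) → match; 2× Cl (X1) → no; 1× S (X2) → no; 1× C (X4) → no; 1× C (X3) → match; 1× O (X1) → no; 1× C (X2) → no; 1× N (X1) → no.
Summing the matching environments: 4 + 1 = 5 matching atoms.

5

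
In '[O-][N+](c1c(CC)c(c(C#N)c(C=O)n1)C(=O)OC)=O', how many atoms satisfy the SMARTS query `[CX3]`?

2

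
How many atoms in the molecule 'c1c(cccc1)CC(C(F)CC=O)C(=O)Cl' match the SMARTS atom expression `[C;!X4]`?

Check the 16 heavy atoms by environment: 4× C (X4) → no; 6× c (aromatic, X3) → no; 2× C (X3) → match; 2× O (X1) → no; 1× Cl (X1) → no; 1× F (X1) → no.
That gives 2 matching atoms.

2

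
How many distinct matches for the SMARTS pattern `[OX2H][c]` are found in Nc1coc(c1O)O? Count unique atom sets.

2

[OX2H][c] is the SMARTS for a phenol: a hydroxyl oxygen attached to an aromatic carbon.
The molecule carries 2 separate instances of a hydroxyl group (-OH) meeting every constraint; each maps to a distinct set of atoms, giving 2 matches.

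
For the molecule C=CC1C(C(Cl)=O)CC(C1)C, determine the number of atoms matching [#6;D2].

3

The query [#6;D2] means: any carbon bonded to exactly two heavy atoms.
Check the 11 heavy atoms by environment: 4× C (D3) → no; 3× C (D2) → match; 2× C (D1) → no; 1× O (D1) → no; 1× Cl (D1) → no.
That gives 3 matching atoms.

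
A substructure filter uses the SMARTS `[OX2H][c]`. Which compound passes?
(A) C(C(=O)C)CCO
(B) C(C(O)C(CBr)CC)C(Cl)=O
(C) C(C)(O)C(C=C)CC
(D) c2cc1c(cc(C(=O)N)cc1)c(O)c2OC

[OX2H][c] describes a hydroxyl oxygen attached to an aromatic carbon (a phenol).
(A) has a hydroxyl group (-OH) but the -OH is on an aliphatic carbon, not an aromatic c.
(B) has a hydroxyl group (-OH) but the -OH is on an aliphatic carbon, not an aromatic c.
(C) has a hydroxyl group (-OH) but the -OH is on an aliphatic carbon, not an aromatic c.
(D) contains a hydroxyl group (-OH), which satisfies every atom and bond constraint.
So the answer is (D).

D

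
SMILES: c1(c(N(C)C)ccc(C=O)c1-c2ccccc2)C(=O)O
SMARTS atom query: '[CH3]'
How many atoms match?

2

The query [CH3] means: aliphatic carbon with exactly three hydrogens.
Check the 20 heavy atoms by environment: 5× c (aromatic, H0) → no; 7× c (aromatic, H1) → no; 1× N (H0) → no; 2× C (H3) → match; 1× C (H1) → no; 2× O (H0) → no; 1× C (H0) → no; 1× O (H1) → no.
That gives 2 matching atoms.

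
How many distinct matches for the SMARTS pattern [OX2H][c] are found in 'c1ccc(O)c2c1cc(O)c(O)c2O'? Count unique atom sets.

4

[OX2H][c] is the SMARTS for a phenol: a hydroxyl oxygen attached to an aromatic carbon.
The molecule carries 4 separate instances of a hydroxyl group (-OH) meeting every constraint; each maps to a distinct set of atoms, giving 4 matches.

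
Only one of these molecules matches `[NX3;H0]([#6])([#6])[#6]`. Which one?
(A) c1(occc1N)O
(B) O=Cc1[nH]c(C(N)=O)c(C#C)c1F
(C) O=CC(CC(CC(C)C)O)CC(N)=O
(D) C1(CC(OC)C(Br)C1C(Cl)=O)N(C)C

[NX3;H0]([#6])([#6])[#6] describes a trivalent nitrogen with no H, bonded to three carbons (a tertiary amine).
(A) has a primary amino group (-NH2) but the nitrogen has H2, not H0 with three carbons.
(B) has a primary amide (-C(=O)NH2) but the amide nitrogen has H2 and only one carbon neighbour.
(C) has a primary amide (-C(=O)NH2) but the amide nitrogen has H2 and only one carbon neighbour.
(D) contains a dimethylamino group (-N(CH3)2), which satisfies every atom and bond constraint.
So the answer is (D).

D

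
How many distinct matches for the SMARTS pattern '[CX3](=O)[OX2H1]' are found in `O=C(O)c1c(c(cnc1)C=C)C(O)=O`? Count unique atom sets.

2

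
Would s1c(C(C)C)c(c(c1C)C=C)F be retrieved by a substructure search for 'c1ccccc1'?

The pattern c1ccccc1 describes six aromatic carbons in a ring — a benzene ring.
The closest candidate here is a methyl group (-CH3), but no six-membered all-carbon aromatic ring is present. No other fragment satisfies the full query, so there is no match.

No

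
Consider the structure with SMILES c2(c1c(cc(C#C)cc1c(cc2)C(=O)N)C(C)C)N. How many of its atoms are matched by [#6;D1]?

The query [#6;D1] means: carbon bonded to exactly one heavy atom.
Check the 19 heavy atoms by environment: 6× c (aromatic, D3) → no; 4× c (aromatic, D2) → no; 2× C (D3) → no; 3× C (D1) → match; 1× O (D1) → no; 2× N (D1) → no; 1× C (D2) → no.
That gives 3 matching atoms.

3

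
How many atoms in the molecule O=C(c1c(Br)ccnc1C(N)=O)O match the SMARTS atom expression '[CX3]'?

The query [CX3] means: C with X3: aliphatic carbon with exactly 3 total connections.
Check the 13 heavy atoms by environment: 1× n (aromatic, X2) → no; 5× c (aromatic, X3) → no; 2× C (X3) → match; 2× O (X1) → no; 1× N (X3) → no; 1× Br (X1) → no; 1× O (X2) → no.
That gives 2 matching atoms.

2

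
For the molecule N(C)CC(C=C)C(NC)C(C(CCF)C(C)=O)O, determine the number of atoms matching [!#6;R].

0

The query [!#6;R] means: non-carbon atom that is part of a ring.
Check the 18 heavy atoms by environment: 13× C (acyclic) → no; 1× F (acyclic) → no; 2× O (acyclic) → no; 2× N (acyclic) → no.
No environment satisfies the query, so 0 matching atoms.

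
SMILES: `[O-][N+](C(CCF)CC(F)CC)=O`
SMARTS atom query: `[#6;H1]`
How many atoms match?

2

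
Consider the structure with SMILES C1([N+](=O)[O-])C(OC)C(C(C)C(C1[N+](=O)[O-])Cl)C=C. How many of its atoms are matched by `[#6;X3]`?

2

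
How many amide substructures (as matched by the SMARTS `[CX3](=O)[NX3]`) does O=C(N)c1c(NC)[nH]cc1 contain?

1

[CX3](=O)[NX3] is the SMARTS for an amide: a carbonyl carbon bonded to a trivalent nitrogen.
Exactly one fragment in the molecule meets all constraints, giving 1 match.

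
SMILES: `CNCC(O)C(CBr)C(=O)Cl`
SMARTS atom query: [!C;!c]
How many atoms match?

The query [!C;!c] means: neither aliphatic nor aromatic carbon — same as [!#6].
Check the 11 heavy atoms by environment: 6× C → no; 1× Br → match; 2× O → match; 1× Cl → match; 1× N → match.
Summing the matching environments: 1 + 2 + 1 + 1 = 5 matching atoms.

5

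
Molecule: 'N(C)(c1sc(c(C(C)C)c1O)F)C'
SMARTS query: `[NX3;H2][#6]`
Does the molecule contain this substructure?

The pattern [NX3;H2][#6] describes a trivalent nitrogen with two H attached to carbon — a primary amine.
The closest candidate here is a dimethylamino group (-N(CH3)2), but the nitrogen has H0, not H2. No other fragment satisfies the full query, so there is no match.

No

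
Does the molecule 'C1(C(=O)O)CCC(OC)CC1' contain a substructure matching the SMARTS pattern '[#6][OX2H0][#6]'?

Yes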